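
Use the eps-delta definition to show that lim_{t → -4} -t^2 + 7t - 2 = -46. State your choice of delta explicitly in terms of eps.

Suppose eps > 0. We want delta > 0 such that 0 < |t + 4| < delta implies |(-t^2 + 7t - 2) + 46| < eps.
(-t^2 + 7t - 2) + 46 = -t^2 + 7t + 44 = (t + 4)(-t + 11).
So |(-t^2 + 7t - 2) + 46| = |t + 4|·|-t + 11|.
Require delta ≤ 2. Then |t + 4| < 2 gives |t| < 6, and by the triangle inequality |-t + 11| ≤ 6 + 11 = 17.
Hence |(-t^2 + 7t - 2) + 46| ≤ 17|t + 4| < eps provided |t + 4| < eps/17.
Take delta = min(2, eps/17). Then 0 < |t + 4| < delta gives both |t + 4| < 2 and |t + 4| < eps/17, so |(-t^2 + 7t - 2) + 46| < eps.

delta = min(2, eps/17)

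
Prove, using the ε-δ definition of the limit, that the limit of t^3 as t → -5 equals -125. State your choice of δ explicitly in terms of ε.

Suppose ε > 0. We seek δ > 0 with 0 < |t + 5| < δ ⇒ |t^3 + 125| < ε.
Factor: t^3 + 125 = (t + 5)(t^2 - 5t + 25), so |t^3 + 125| = |t + 5|·|t^2 - 5t + 25|.
Impose δ ≤ 1 so that |t| < 6; then |t^2 - 5t + 25| ≤ 91.
Hence |t^3 + 125| ≤ 91|t + 5|, which is < ε once |t + 5| < ε/91.
Take δ = min(1, ε/91). If 0 < |t + 5| < δ then both bounds hold and |t^3 + 125| ≤ 91|t + 5| < 91·(ε/91) = ε.

δ = min(1, ε/91)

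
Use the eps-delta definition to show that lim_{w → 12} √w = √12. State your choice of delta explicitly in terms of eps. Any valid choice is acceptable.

Let eps > 0. We want delta > 0 such that 0 < |w − 12| < delta implies |√w − √12| < eps.
Multiplying by the conjugate, |√w − √12| = |w − 12|/(√w + √12).
Restrict delta ≤ 12 so that |w − 12| < 12 forces w > 0, and then √w + √12 > √12.
Hence |√w − √12| < |w − 12|/√12, which is < eps once |w − 12| < √12·eps.
Take delta = min(12, √12·eps). If 0 < |w − 12| < delta then w > 0 and |√w − √12| < |w − 12|/√12 < eps.

delta = min(12, √12·eps)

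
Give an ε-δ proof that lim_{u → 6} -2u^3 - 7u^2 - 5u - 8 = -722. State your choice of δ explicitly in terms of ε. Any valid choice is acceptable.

δ = min(2, ε/399)

Suppose ε > 0. We want δ > 0 such that 0 < |u − 6| < δ implies |(-2u^3 - 7u^2 - 5u - 8) + 722| < ε.
(-2u^3 - 7u^2 - 5u - 8) + 722 = -2u^3 - 7u^2 - 5u + 714 = (u − 6)(-2u^2 - 19u - 119).
So |(-2u^3 - 7u^2 - 5u - 8) + 722| = |u − 6|·|-2u^2 - 19u - 119|.
Require δ ≤ 2. Then |u − 6| < 2 gives |u| < 8, and by the triangle inequality |-2u^2 - 19u - 119| ≤ 2·8^2 + 19·8 + 119 = 399.
Hence |(-2u^3 - 7u^2 - 5u - 8) + 722| ≤ 399|u − 6| < ε provided |u − 6| < ε/399.
Choosing δ = min(2, ε/399) ensures both conditions, hence |(-2u^3 - 7u^2 - 5u - 8) + 722| < ε.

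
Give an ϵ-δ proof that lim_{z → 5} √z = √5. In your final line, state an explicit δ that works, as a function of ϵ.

Fix ϵ > 0. We want δ > 0 such that 0 < |z − 5| < δ implies |√z − √5| < ϵ.
Multiplying by the conjugate, |√z − √5| = |z − 5|/(√z + √5).
Restrict δ ≤ 5 so that |z − 5| < 5 forces z > 0, and then √z + √5 > √5.
Hence |√z − √5| < |z − 5|/√5, which is < ϵ once |z − 5| < √5·ϵ.
Take δ = min(5, √5·ϵ). If 0 < |z − 5| < δ then z > 0 and |√z − √5| < |z − 5|/√5 < ϵ.

δ = min(5, √5·ϵ)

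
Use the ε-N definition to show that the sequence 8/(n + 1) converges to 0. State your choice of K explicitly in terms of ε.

K = 8/ε

Suppose ε > 0. For n ≥ 1, |8/(n + 1) − 0| = 8/(n + 1) ≤ 8/n.
We need 8/n < ε, i.e. n > 8/ε.
Take K = 8/ε. If n > K then |8/(n + 1)| ≤ 8/n < ε.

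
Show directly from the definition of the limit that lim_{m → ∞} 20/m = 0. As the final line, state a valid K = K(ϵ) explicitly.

K = 20/ϵ

Let ϵ > 0. For m ≥ 1, |20/m − 0| = 20/(m) ≤ 20/m.
We need 20/m < ϵ, i.e. m > 20/ϵ.
Take K = 20/ϵ. If m > K then |20/m| ≤ 20/m < ϵ.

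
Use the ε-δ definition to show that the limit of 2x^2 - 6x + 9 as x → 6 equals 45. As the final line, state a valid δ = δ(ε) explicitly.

Let ε > 0. We want δ > 0 such that 0 < |x − 6| < δ implies |(2x^2 - 6x + 9) − 45| < ε.
(2x^2 - 6x + 9) − 45 = 2x^2 - 6x - 36 = (x − 6)(2x + 6).
So |(2x^2 - 6x + 9) − 45| = |x − 6|·|2x + 6|.
Assume first that |x − 6| < 1, so |x| < 7. Then |2x + 6| ≤ 2·7 + 6 = 20.
Hence |(2x^2 - 6x + 9) − 45| ≤ 20|x − 6| < ε provided |x − 6| < ε/20.
Take δ = min(1, ε/20). Then 0 < |x − 6| < δ gives both |x − 6| < 1 and |x − 6| < ε/20, so |(2x^2 - 6x + 9) − 45| < ε.

δ = min(1, ε/20)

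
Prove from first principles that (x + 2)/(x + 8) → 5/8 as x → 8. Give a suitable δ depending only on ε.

Suppose ε > 0. We want δ > 0 with 0 < |x − 8| < δ ⇒ |(x + 2)/(x + 8) − (5/8)| < ε.
Combining over a common denominator, (x + 2)/(x + 8) − (5/8) = [(x + 2)·16 − 10·(x + 8)] / [16·(x + 8)] = 6(x − 8) / (16(x + 8)).
So |(x + 2)/(x + 8) − (5/8)| = 6|x − 8| / (16·|x + 8|).
Require δ ≤ 8, so |x + 8| ≥ |16| − |x − 8| > 16 − 8 = 8.
Hence |(x + 2)/(x + 8) − (5/8)| < 6|x − 8|/(16·8) = (3/64)|x − 8|, which is < ε once |x − 8| < (64/3)ε.
Take δ = min(8, (64/3)ε). Then 0 < |x − 8| < δ forces both bounds, so |(x + 2)/(x + 8) − (5/8)| < ε.

δ = min(8, (64/3)ε)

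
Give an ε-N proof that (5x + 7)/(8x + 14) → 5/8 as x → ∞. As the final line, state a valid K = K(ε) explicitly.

Let ε > 0 be given. We seek K > 0 such that x > K implies |(5x + 7)/(8x + 14) − (5/8)| < ε.
(5x + 7)/(8x + 14) − (5/8) = (8(5x + 7) − 5(8x + 14)) / (8(8x + 14)) = -14/(8(8x + 14)).
For x > 0 we have 8x + 14 > 8x, so |(5x + 7)/(8x + 14) − (5/8)| = 14/(8(8x + 14)) < 14/(8·8x) = (7/32)/x.
Thus |(5x + 7)/(8x + 14) − (5/8)| < ε whenever x > (7/32)/ε.
Take K = (7/32)/ε. If x > K then |(5x + 7)/(8x + 14) − (5/8)| < (7/32)/x < ε.

K = (7/32)/ε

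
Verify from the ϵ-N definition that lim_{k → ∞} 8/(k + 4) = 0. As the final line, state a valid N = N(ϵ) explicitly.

N = 8/ϵ

Let ϵ > 0 be given. For k ≥ 1, |8/(k + 4) − 0| = 8/(k + 4) ≤ 8/k.
We need 8/k < ϵ, i.e. k > 8/ϵ.
Take N = 8/ϵ. If k > N then |8/(k + 4)| ≤ 8/k < ϵ.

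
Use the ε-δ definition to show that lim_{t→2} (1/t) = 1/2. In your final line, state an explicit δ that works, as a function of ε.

δ = min(1, 2ε)

Let ε > 0 be given. We seek δ > 0 such that 0 < |t − 2| < δ implies |1/t − (1/2)| < ε.
|1/t − (1/2)| = |2 − t|/(2·|t|) = |t − 2|/(2|t|).
Require δ ≤ 1 so that |t| > 2 − 1 = 1, hence 2|t| > 2.
Then |1/t − (1/2)| < |t − 2|/2, which is < ε when |t − 2| < 2ε.
Take δ = min(1, 2ε). Then 0 < |t − 2| < δ gives both |t − 2| < 1 and |t − 2| < 2ε, so |1/t − (1/2)| < ε.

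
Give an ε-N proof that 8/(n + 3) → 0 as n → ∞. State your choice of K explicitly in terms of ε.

K = 8/ε

Fix ε > 0. For n ≥ 1, |8/(n + 3) − 0| = 8/(n + 3) ≤ 8/n.
We need 8/n < ε, i.e. n > 8/ε.
Take K = 8/ε. If n > K then |8/(n + 3)| ≤ 8/n < ε.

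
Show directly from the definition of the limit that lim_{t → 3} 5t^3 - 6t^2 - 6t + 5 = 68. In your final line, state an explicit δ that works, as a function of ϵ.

δ = min(1, ϵ/137)

Suppose ϵ > 0. We want δ > 0 such that 0 < |t − 3| < δ implies |(5t^3 - 6t^2 - 6t + 5) − 68| < ϵ.
(5t^3 - 6t^2 - 6t + 5) − 68 = 5t^3 - 6t^2 - 6t - 63 = (t − 3)(5t^2 + 9t + 21).
So |(5t^3 - 6t^2 - 6t + 5) − 68| = |t − 3|·|5t^2 + 9t + 21|.
Assume first that |t − 3| < 1, so |t| < 4. Then |5t^2 + 9t + 21| ≤ 5·4^2 + 9·4 + 21 = 137.
Hence |(5t^3 - 6t^2 - 6t + 5) − 68| ≤ 137|t − 3| < ϵ provided |t − 3| < ϵ/137.
Choosing δ = min(1, ϵ/137) ensures both conditions, hence |(5t^3 - 6t^2 - 6t + 5) − 68| < ϵ.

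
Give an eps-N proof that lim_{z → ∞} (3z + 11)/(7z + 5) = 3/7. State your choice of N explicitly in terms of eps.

N = (62/49)/eps

Fix eps > 0. We seek N > 0 such that z > N implies |(3z + 11)/(7z + 5) − (3/7)| < eps.
(3z + 11)/(7z + 5) − (3/7) = (7(3z + 11) − 3(7z + 5)) / (7(7z + 5)) = 62/(7(7z + 5)).
For z > 0 we have 7z + 5 > 7z, so |(3z + 11)/(7z + 5) − (3/7)| = 62/(7(7z + 5)) < 62/(7·7z) = (62/49)/z.
Thus |(3z + 11)/(7z + 5) − (3/7)| < eps whenever z > (62/49)/eps.
Take N = (62/49)/eps. If z > N then |(3z + 11)/(7z + 5) − (3/7)| < (62/49)/z < eps.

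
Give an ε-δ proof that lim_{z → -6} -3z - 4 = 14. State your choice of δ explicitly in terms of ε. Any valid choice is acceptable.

δ = ε/3

Let ε > 0. We need δ > 0 so that 0 < |z + 6| < δ implies |(-3z - 4) − 14| < ε.
|(-3z - 4) − 14| = |-3z - 18| = 3|z + 6|.
Thus it suffices that |z + 6| < ε/3.
Take δ = ε/3. If 0 < |z + 6| < δ then |(-3z - 4) − 14| = 3|z + 6| < 3·(ε/3) = ε.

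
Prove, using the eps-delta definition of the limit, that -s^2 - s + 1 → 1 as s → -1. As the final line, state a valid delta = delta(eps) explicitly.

Fix eps > 0. We want delta > 0 such that 0 < |s + 1| < delta implies |(-s^2 - s + 1) − 1| < eps.
(-s^2 - s + 1) − 1 = -s^2 - s = (s + 1)(-s).
So |(-s^2 - s + 1) − 1| = |s + 1|·|-s|.
Require delta ≤ 1. Then |s + 1| < 1 gives |s| < 2, and by the triangle inequality |-s| ≤ 2 = 2.
Hence |(-s^2 - s + 1) − 1| ≤ 2|s + 1| < eps provided |s + 1| < eps/2.
Take delta = min(1, eps/2). Then 0 < |s + 1| < delta gives both |s + 1| < 1 and |s + 1| < eps/2, so |(-s^2 - s + 1) − 1| < eps.

delta = min(1, eps/2)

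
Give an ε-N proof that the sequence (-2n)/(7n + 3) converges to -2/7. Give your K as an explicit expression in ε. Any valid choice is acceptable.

K = (6/49)/ε

Suppose ε > 0. For n ≥ 1, |(-2n)/(7n + 3) + 2/7| = |6|/(7(7n + 3)) = 6/(7(7n + 3)).
Since 7n + 3 ≥ 7n for n ≥ 1, this is ≤ 6/(7·7n) = (6/49)/n.
So |(-2n)/(7n + 3) + 2/7| < ε whenever n > (6/49)/ε.
Take K = (6/49)/ε. If n > K then |(-2n)/(7n + 3) + 2/7| ≤ (6/49)/n < ε.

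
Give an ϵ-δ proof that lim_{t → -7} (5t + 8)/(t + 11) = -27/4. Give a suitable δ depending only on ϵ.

Let ϵ > 0 be given. We want δ > 0 with 0 < |t + 7| < δ ⇒ |(5t + 8)/(t + 11) + 27/4| < ϵ.
Combining over a common denominator, (5t + 8)/(t + 11) + 27/4 = [(5t + 8)·4 − (-27)·(t + 11)] / [4·(t + 11)] = 47(t + 7) / (4(t + 11)).
So |(5t + 8)/(t + 11) + 27/4| = 47|t + 7| / (4·|t + 11|).
Require δ ≤ 2, so |t + 11| ≥ |4| − |t + 7| > 4 − 2 = 2.
Hence |(5t + 8)/(t + 11) + 27/4| < 47|t + 7|/(4·2) = (47/8)|t + 7|, which is < ϵ once |t + 7| < (8/47)ϵ.
Take δ = min(2, (8/47)ϵ). Then 0 < |t + 7| < δ forces both bounds, so |(5t + 8)/(t + 11) + 27/4| < ϵ.

δ = min(2, (8/47)ϵ)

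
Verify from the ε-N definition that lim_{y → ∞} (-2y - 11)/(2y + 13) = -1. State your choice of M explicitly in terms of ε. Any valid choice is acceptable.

Fix ε > 0. We seek M > 0 such that y > M implies |(-2y - 11)/(2y + 13) + 1| < ε.
(-2y - 11)/(2y + 13) + 1 = (2(-2y - 11) − (-2)(2y + 13)) / (2(2y + 13)) = 4/(2(2y + 13)).
For y > 0 we have 2y + 13 > 2y, so |(-2y - 11)/(2y + 13) + 1| = 4/(2(2y + 13)) < 4/(2·2y) = 1/y.
Thus |(-2y - 11)/(2y + 13) + 1| < ε whenever y > 1/ε.
Take M = 1/ε. If y > M then |(-2y - 11)/(2y + 13) + 1| < 1/y < ε.

M = 1/ε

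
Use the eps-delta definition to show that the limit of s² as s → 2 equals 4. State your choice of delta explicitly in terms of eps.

Let eps > 0. We seek delta > 0 with 0 < |s − 2| < delta ⇒ |s² − 4| < eps.
Factor: s² − 4 = (s − 2)(s + 2), so |s² − 4| = |s − 2|·|s + 2|.
Impose delta ≤ 1 so that |s| < 3; then |s + 2| ≤ 5.
Hence |s² − 4| ≤ 5|s − 2|, which is < eps once |s − 2| < eps/5.
Take delta = min(1, eps/5). If 0 < |s − 2| < delta then both bounds hold and |s² − 4| ≤ 5|s − 2| < 5·(eps/5) = eps.

delta = min(1, eps/5)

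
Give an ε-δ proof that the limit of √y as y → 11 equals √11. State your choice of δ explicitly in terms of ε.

Fix ε > 0. We want δ > 0 such that 0 < |y − 11| < δ implies |√y − √11| < ε.
Rationalise: √y − √11 = (y − 11)/(√y + √11), so |√y − √11| = |y − 11|/(√y + √11).
Restrict δ ≤ 11 so that |y − 11| < 11 forces y > 0, and then √y + √11 > √11.
Hence |√y − √11| < |y − 11|/√11, which is < ε once |y − 11| < √11·ε.
Take δ = min(11, √11·ε). If 0 < |y − 11| < δ then y > 0 and |√y − √11| < |y − 11|/√11 < ε.

δ = min(11, √11·ε)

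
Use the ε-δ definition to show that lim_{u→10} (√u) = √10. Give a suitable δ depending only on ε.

δ = min(10, √10·ε)

Let ε > 0. We want δ > 0 such that 0 < |u − 10| < δ implies |√u − √10| < ε.
Rationalise: √u − √10 = (u − 10)/(√u + √10), so |√u − √10| = |u − 10|/(√u + √10).
Restrict δ ≤ 10 so that |u − 10| < 10 forces u > 0, and then √u + √10 > √10.
Hence |√u − √10| < |u − 10|/√10, which is < ε once |u − 10| < √10·ε.
Take δ = min(10, √10·ε). If 0 < |u − 10| < δ then u > 0 and |√u − √10| < |u − 10|/√10 < ε.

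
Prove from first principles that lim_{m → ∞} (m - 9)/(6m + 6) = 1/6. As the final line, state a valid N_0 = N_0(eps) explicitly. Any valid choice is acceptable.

Let eps > 0. For m ≥ 1, |(m - 9)/(6m + 6) − (1/6)| = |-60|/(6(6m + 6)) = 60/(6(6m + 6)).
Since 6m + 6 ≥ 6m for m ≥ 1, this is ≤ 60/(6·6m) = (5/3)/m.
So |(m - 9)/(6m + 6) − (1/6)| < eps whenever m > (5/3)/eps.
Take N_0 = (5/3)/eps. If m > N_0 then |(m - 9)/(6m + 6) − (1/6)| ≤ (5/3)/m < eps.

N_0 = (5/3)/eps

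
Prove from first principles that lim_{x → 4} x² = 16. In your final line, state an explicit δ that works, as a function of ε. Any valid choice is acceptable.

δ = min(1, ε/9)

Fix ε > 0. We seek δ > 0 with 0 < |x − 4| < δ ⇒ |x² − 16| < ε.
Factor: x² − 16 = (x − 4)(x + 4), so |x² − 16| = |x − 4|·|x + 4|.
Impose δ ≤ 1 so that |x| < 5; then |x + 4| ≤ 9.
Hence |x² − 16| ≤ 9|x − 4|, which is < ε once |x − 4| < ε/9.
Take δ = min(1, ε/9). If 0 < |x − 4| < δ then both bounds hold and |x² − 16| ≤ 9|x − 4| < 9·(ε/9) = ε.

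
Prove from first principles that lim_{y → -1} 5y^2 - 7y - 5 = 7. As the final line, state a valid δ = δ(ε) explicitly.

δ = min(2, ε/27)

Fix ε > 0. We want δ > 0 such that 0 < |y + 1| < δ implies |(5y^2 - 7y - 5) − 7| < ε.
(5y^2 - 7y - 5) − 7 = 5y^2 - 7y - 12 = (y + 1)(5y - 12).
So |(5y^2 - 7y - 5) − 7| = |y + 1|·|5y - 12|.
Assume first that |y + 1| < 2, so |y| < 3. Then |5y - 12| ≤ 5·3 + 12 = 27.
Hence |(5y^2 - 7y - 5) − 7| ≤ 27|y + 1| < ε provided |y + 1| < ε/27.
Choosing δ = min(2, ε/27) ensures both conditions, hence |(5y^2 - 7y - 5) − 7| < ε.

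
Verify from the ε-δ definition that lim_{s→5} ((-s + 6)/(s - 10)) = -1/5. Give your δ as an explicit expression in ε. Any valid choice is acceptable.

Let ε > 0 be given. We want δ > 0 with 0 < |s − 5| < δ ⇒ |(-s + 6)/(s - 10) + 1/5| < ε.
Combining over a common denominator, (-s + 6)/(s - 10) + 1/5 = [(-s + 6)·(-5) − 1·(s - 10)] / [(-5)·(s - 10)] = 4(s − 5) / ((-5)(s - 10)).
So |(-s + 6)/(s - 10) + 1/5| = 4|s − 5| / (5·|s − 10|).
Restrict δ ≤ 5/2. Then |s − 5| < 5/2 gives |s − 10| = |(s − 5) + (-5)| ≥ 5 − 5/2 = 5/2.
Hence |(-s + 6)/(s - 10) + 1/5| < 4|s − 5|/(5·(5/2)) = (8/25)|s − 5|, which is < ε once |s − 5| < (25/8)ε.
Take δ = min(5/2, (25/8)ε). Then 0 < |s − 5| < δ forces both bounds, so |(-s + 6)/(s - 10) + 1/5| < ε.

δ = min(5/2, (25/8)ε)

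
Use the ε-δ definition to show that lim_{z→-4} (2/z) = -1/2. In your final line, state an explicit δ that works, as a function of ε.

Let ε > 0 be given. We seek δ > 0 such that 0 < |z + 4| < δ implies |2/z + 1/2| < ε.
|2/z + 1/2| = 2·|-4 − z|/(4·|z|) = 2|z + 4|/(4|z|).
Restrict δ ≤ 2. Then |z + 4| < 2 gives |z| > 2, so 4|z| > 8.
Then |2/z + 1/2| < 2|z + 4|/8, which is < ε when |z + 4| < 4ε.
Take δ = min(2, 4ε). Then 0 < |z + 4| < δ gives both |z + 4| < 2 and |z + 4| < 4ε, so |2/z + 1/2| < ε.

δ = min(2, 4ε)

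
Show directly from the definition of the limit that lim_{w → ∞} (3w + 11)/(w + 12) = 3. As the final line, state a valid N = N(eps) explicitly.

Let eps > 0. We seek N > 0 such that w > N implies |(3w + 11)/(w + 12) − 3| < eps.
(3w + 11)/(w + 12) − 3 = ((3w + 11) − 3(w + 12)) / ((w + 12)) = -25/((w + 12)).
For w > 0 we have w + 12 > w, so |(3w + 11)/(w + 12) − 3| = 25/((w + 12)) < 25/(w) = 25/w.
Thus |(3w + 11)/(w + 12) − 3| < eps whenever w > 25/eps.
Take N = 25/eps. If w > N then |(3w + 11)/(w + 12) − 3| < 25/w < eps.

N = 25/eps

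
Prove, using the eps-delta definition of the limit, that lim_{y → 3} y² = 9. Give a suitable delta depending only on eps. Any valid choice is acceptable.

delta = min(1, eps/7)

Fix eps > 0. We seek delta > 0 with 0 < |y − 3| < delta ⇒ |y² − 9| < eps.
Factor: y² − 9 = (y − 3)(y + 3), so |y² − 9| = |y − 3|·|y + 3|.
Restrict delta ≤ 1. Then |y − 3| < 1 gives |y| < 4, so by the triangle inequality |y + 3| ≤ 4 + 3 = 7.
Hence |y² − 9| ≤ 7|y − 3|, which is < eps once |y − 3| < eps/7.
Take delta = min(1, eps/7). If 0 < |y − 3| < delta then both bounds hold and |y² − 9| ≤ 7|y − 3| < 7·(eps/7) = eps.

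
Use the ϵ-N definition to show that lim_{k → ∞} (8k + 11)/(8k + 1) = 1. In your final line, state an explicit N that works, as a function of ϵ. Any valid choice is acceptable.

N = (5/4)/ϵ

Let ϵ > 0. For k ≥ 1, |(8k + 11)/(8k + 1) − 1| = |80|/(8(8k + 1)) = 80/(8(8k + 1)).
Since 8k + 1 ≥ 8k for k ≥ 1, this is ≤ 80/(8·8k) = (5/4)/k.
So |(8k + 11)/(8k + 1) − 1| < ϵ whenever k > (5/4)/ϵ.
Take N = (5/4)/ϵ. If k > N then |(8k + 11)/(8k + 1) − 1| ≤ (5/4)/k < ϵ.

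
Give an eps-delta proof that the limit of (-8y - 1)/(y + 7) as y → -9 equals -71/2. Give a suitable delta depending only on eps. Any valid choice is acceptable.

Fix eps > 0. We want delta > 0 with 0 < |y + 9| < delta ⇒ |(-8y - 1)/(y + 7) + 71/2| < eps.
Combining over a common denominator, (-8y - 1)/(y + 7) + 71/2 = [(-8y - 1)·(-2) − 71·(y + 7)] / [(-2)·(y + 7)] = -55(y + 9) / ((-2)(y + 7)).
So |(-8y - 1)/(y + 7) + 71/2| = 55|y + 9| / (2·|y + 7|).
Require delta ≤ 1, so |y + 7| ≥ |-2| − |y + 9| > 2 − 1 = 1.
Hence |(-8y - 1)/(y + 7) + 71/2| < 55|y + 9|/(2·1) = (55/2)|y + 9|, which is < eps once |y + 9| < (2/55)eps.
Take delta = min(1, (2/55)eps). Then 0 < |y + 9| < delta forces both bounds, so |(-8y - 1)/(y + 7) + 71/2| < eps.

delta = min(1, (2/55)eps)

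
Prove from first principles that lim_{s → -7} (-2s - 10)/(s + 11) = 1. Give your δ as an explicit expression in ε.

Let ε > 0. We want δ > 0 with 0 < |s + 7| < δ ⇒ |(-2s - 10)/(s + 11) − 1| < ε.
Combining over a common denominator, (-2s - 10)/(s + 11) − 1 = [(-2s - 10)·4 − 4·(s + 11)] / [4·(s + 11)] = -12(s + 7) / (4(s + 11)).
So |(-2s - 10)/(s + 11) − 1| = 12|s + 7| / (4·|s + 11|).
Restrict δ ≤ 2. Then |s + 7| < 2 gives |s + 11| = |(s + 7) + 4| ≥ 4 − 2 = 2.
Hence |(-2s - 10)/(s + 11) − 1| < 12|s + 7|/(4·2) = (3/2)|s + 7|, which is < ε once |s + 7| < (2/3)ε.
Take δ = min(2, (2/3)ε). Then 0 < |s + 7| < δ forces both bounds, so |(-2s - 10)/(s + 11) − 1| < ε.

δ = min(2, (2/3)ε)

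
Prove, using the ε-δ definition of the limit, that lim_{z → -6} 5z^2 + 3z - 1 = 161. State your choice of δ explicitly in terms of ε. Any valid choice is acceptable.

Suppose ε > 0. We want δ > 0 such that 0 < |z + 6| < δ implies |(5z^2 + 3z - 1) − 161| < ε.
(5z^2 + 3z - 1) − 161 = 5z^2 + 3z - 162 = (z + 6)(5z - 27).
So |(5z^2 + 3z - 1) − 161| = |z + 6|·|5z - 27|.
Require δ ≤ 1. Then |z + 6| < 1 gives |z| < 7, and by the triangle inequality |5z - 27| ≤ 5·7 + 27 = 62.
Hence |(5z^2 + 3z - 1) − 161| ≤ 62|z + 6| < ε provided |z + 6| < ε/62.
Choosing δ = min(1, ε/62) ensures both conditions, hence |(5z^2 + 3z - 1) − 161| < ε.

δ = min(1, ε/62)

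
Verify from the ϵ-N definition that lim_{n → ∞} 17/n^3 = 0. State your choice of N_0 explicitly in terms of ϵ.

N_0 = (17/ϵ)^{1/3}

Suppose ϵ > 0. For n ≥ 1, |17/n^3 − 0| = 17/n^3.
17/n^3 < ϵ ⇔ n^3 > 17/ϵ ⇔ n > (17/ϵ)^{1/3}.
Take N_0 = (17/ϵ)^{1/3}. Then n > N_0 implies 17/n^3 < ϵ.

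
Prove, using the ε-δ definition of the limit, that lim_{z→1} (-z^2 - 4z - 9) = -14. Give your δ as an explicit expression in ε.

Suppose ε > 0. We want δ > 0 such that 0 < |z − 1| < δ implies |(-z^2 - 4z - 9) + 14| < ε.
(-z^2 - 4z - 9) + 14 = -z^2 - 4z + 5 = (z − 1)(-z - 5).
So |(-z^2 - 4z - 9) + 14| = |z − 1|·|-z - 5|.
Assume first that |z − 1| < 2, so |z| < 3. Then |-z - 5| ≤ 3 + 5 = 8.
Hence |(-z^2 - 4z - 9) + 14| ≤ 8|z − 1| < ε provided |z − 1| < ε/8.
Take δ = min(2, ε/8). Then 0 < |z − 1| < δ gives both |z − 1| < 2 and |z − 1| < ε/8, so |(-z^2 - 4z - 9) + 14| < ε.

δ = min(2, ε/8)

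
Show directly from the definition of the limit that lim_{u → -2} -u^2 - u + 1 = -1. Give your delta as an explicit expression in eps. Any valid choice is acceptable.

Fix eps > 0. We want delta > 0 such that 0 < |u + 2| < delta implies |(-u^2 - u + 1) + 1| < eps.
(-u^2 - u + 1) + 1 = -u^2 - u + 2 = (u + 2)(-u + 1).
So |(-u^2 - u + 1) + 1| = |u + 2|·|-u + 1|.
Assume first that |u + 2| < 1, so |u| < 3. Then |-u + 1| ≤ 3 + 1 = 4.
Hence |(-u^2 - u + 1) + 1| ≤ 4|u + 2| < eps provided |u + 2| < eps/4.
Take delta = min(1, eps/4). Then 0 < |u + 2| < delta gives both |u + 2| < 1 and |u + 2| < eps/4, so |(-u^2 - u + 1) + 1| < eps.

delta = min(1, eps/4)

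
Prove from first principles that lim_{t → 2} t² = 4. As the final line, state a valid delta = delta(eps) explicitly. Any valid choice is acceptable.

Fix eps > 0. We seek delta > 0 with 0 < |t − 2| < delta ⇒ |t² − 4| < eps.
Factor: t² − 4 = (t − 2)(t + 2), so |t² − 4| = |t − 2|·|t + 2|.
Restrict delta ≤ 1. Then |t − 2| < 1 gives |t| < 3, so by the triangle inequality |t + 2| ≤ 3 + 2 = 5.
Hence |t² − 4| ≤ 5|t − 2|, which is < eps once |t − 2| < eps/5.
Take delta = min(1, eps/5). If 0 < |t − 2| < delta then both bounds hold and |t² − 4| ≤ 5|t − 2| < 5·(eps/5) = eps.

delta = min(1, eps/5)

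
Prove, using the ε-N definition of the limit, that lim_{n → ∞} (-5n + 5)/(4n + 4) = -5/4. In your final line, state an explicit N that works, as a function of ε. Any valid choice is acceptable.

N = (5/2)/ε

Suppose ε > 0. For n ≥ 1, |(-5n + 5)/(4n + 4) + 5/4| = |40|/(4(4n + 4)) = 40/(4(4n + 4)).
Since 4n + 4 ≥ 4n for n ≥ 1, this is ≤ 40/(4·4n) = (5/2)/n.
So |(-5n + 5)/(4n + 4) + 5/4| < ε whenever n > (5/2)/ε.
Take N = (5/2)/ε. If n > N then |(-5n + 5)/(4n + 4) + 5/4| ≤ (5/2)/n < ε.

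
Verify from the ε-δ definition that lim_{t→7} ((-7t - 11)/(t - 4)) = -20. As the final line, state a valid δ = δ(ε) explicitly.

Let ε > 0. We want δ > 0 with 0 < |t − 7| < δ ⇒ |(-7t - 11)/(t - 4) + 20| < ε.
Combining over a common denominator, (-7t - 11)/(t - 4) + 20 = [(-7t - 11)·3 − (-60)·(t - 4)] / [3·(t - 4)] = 39(t − 7) / (3(t - 4)).
So |(-7t - 11)/(t - 4) + 20| = 39|t − 7| / (3·|t − 4|).
Restrict δ ≤ 3/2. Then |t − 7| < 3/2 gives |t − 4| = |(t − 7) + 3| ≥ 3 − 3/2 = 3/2.
Hence |(-7t - 11)/(t - 4) + 20| < 39|t − 7|/(3·(3/2)) = (26/3)|t − 7|, which is < ε once |t − 7| < (3/26)ε.
Take δ = min(3/2, (3/26)ε). Then 0 < |t − 7| < δ forces both bounds, so |(-7t - 11)/(t - 4) + 20| < ε.

δ = min(3/2, (3/26)ε)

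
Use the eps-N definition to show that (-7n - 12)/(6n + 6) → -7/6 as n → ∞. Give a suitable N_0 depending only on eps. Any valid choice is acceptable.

N_0 = (5/6)/eps

Fix eps > 0. For n ≥ 1, |(-7n - 12)/(6n + 6) + 7/6| = |-30|/(6(6n + 6)) = 30/(6(6n + 6)).
Since 6n + 6 ≥ 6n for n ≥ 1, this is ≤ 30/(6·6n) = (5/6)/n.
So |(-7n - 12)/(6n + 6) + 7/6| < eps whenever n > (5/6)/eps.
Take N_0 = (5/6)/eps. If n > N_0 then |(-7n - 12)/(6n + 6) + 7/6| ≤ (5/6)/n < eps.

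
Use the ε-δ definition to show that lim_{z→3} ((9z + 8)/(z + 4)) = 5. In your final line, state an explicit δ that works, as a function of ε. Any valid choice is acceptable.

δ = min(7/2, (7/8)ε)

Let ε > 0 be given. We want δ > 0 with 0 < |z − 3| < δ ⇒ |(9z + 8)/(z + 4) − 5| < ε.
Combining over a common denominator, (9z + 8)/(z + 4) − 5 = [(9z + 8)·7 − 35·(z + 4)] / [7·(z + 4)] = 28(z − 3) / (7(z + 4)).
So |(9z + 8)/(z + 4) − 5| = 28|z − 3| / (7·|z + 4|).
Require δ ≤ 7/2, so |z + 4| ≥ |7| − |z − 3| > 7 − 7/2 = 7/2.
Hence |(9z + 8)/(z + 4) − 5| < 28|z − 3|/(7·(7/2)) = (8/7)|z − 3|, which is < ε once |z − 3| < (7/8)ε.
Take δ = min(7/2, (7/8)ε). Then 0 < |z − 3| < δ forces both bounds, so |(9z + 8)/(z + 4) − 5| < ε.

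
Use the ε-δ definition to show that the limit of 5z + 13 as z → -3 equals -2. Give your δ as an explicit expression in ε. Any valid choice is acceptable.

δ = ε/5

Fix ε > 0. We need δ > 0 so that 0 < |z + 3| < δ implies |(5z + 13) + 2| < ε.
|(5z + 13) + 2| = |5z + 15| = 5|z + 3|.
So 5|z + 3| < ε exactly when |z + 3| < ε/5.
Choosing δ = ε/5 gives |(5z + 13) + 2| = 5|z + 3| < ε whenever |z + 3| < δ.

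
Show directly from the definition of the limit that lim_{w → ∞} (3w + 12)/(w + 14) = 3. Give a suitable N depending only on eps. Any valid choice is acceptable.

Let eps > 0 be given. We seek N > 0 such that w > N implies |(3w + 12)/(w + 14) − 3| < eps.
(3w + 12)/(w + 14) − 3 = ((3w + 12) − 3(w + 14)) / ((w + 14)) = -30/((w + 14)).
For w > 0 we have w + 14 > w, so |(3w + 12)/(w + 14) − 3| = 30/((w + 14)) < 30/(w) = 30/w.
Thus |(3w + 12)/(w + 14) − 3| < eps whenever w > 30/eps.
Take N = 30/eps. If w > N then |(3w + 12)/(w + 14) − 3| < 30/w < eps.

N = 30/eps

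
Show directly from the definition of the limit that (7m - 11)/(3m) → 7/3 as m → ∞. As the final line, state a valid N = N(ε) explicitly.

Suppose ε > 0. For m ≥ 1, |(7m - 11)/(3m) − (7/3)| = |-33|/(3(3m)) = 33/(3(3m)).
Since 3m ≥ 3m for m ≥ 1, this is ≤ 33/(3·3m) = (11/3)/m.
So |(7m - 11)/(3m) − (7/3)| < ε whenever m > (11/3)/ε.
Take N = (11/3)/ε. If m > N then |(7m - 11)/(3m) − (7/3)| ≤ (11/3)/m < ε.

N = (11/3)/ε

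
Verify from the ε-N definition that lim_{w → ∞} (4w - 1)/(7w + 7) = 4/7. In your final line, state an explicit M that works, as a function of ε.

Suppose ε > 0. We seek M > 0 such that w > M implies |(4w - 1)/(7w + 7) − (4/7)| < ε.
(4w - 1)/(7w + 7) − (4/7) = (7(4w - 1) − 4(7w + 7)) / (7(7w + 7)) = -35/(7(7w + 7)).
For w > 0 we have 7w + 7 > 7w, so |(4w - 1)/(7w + 7) − (4/7)| = 35/(7(7w + 7)) < 35/(7·7w) = (5/7)/w.
Thus |(4w - 1)/(7w + 7) − (4/7)| < ε whenever w > (5/7)/ε.
Take M = (5/7)/ε. If w > M then |(4w - 1)/(7w + 7) − (4/7)| < (5/7)/w < ε.

M = (5/7)/ε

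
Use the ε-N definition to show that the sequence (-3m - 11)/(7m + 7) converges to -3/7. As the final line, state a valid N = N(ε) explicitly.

N = (8/7)/ε

Let ε > 0 be given. For m ≥ 1, |(-3m - 11)/(7m + 7) + 3/7| = |-56|/(7(7m + 7)) = 56/(7(7m + 7)).
Since 7m + 7 ≥ 7m for m ≥ 1, this is ≤ 56/(7·7m) = (8/7)/m.
So |(-3m - 11)/(7m + 7) + 3/7| < ε whenever m > (8/7)/ε.
Take N = (8/7)/ε. If m > N then |(-3m - 11)/(7m + 7) + 3/7| ≤ (8/7)/m < ε.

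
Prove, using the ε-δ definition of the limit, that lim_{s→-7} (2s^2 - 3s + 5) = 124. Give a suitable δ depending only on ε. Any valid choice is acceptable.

δ = min(1, ε/33)

Suppose ε > 0. We want δ > 0 such that 0 < |s + 7| < δ implies |(2s^2 - 3s + 5) − 124| < ε.
(2s^2 - 3s + 5) − 124 = 2s^2 - 3s - 119 = (s + 7)(2s - 17).
So |(2s^2 - 3s + 5) − 124| = |s + 7|·|2s - 17|.
Require δ ≤ 1. Then |s + 7| < 1 gives |s| < 8, and by the triangle inequality |2s - 17| ≤ 2·8 + 17 = 33.
Hence |(2s^2 - 3s + 5) − 124| ≤ 33|s + 7| < ε provided |s + 7| < ε/33.
Choosing δ = min(1, ε/33) ensures both conditions, hence |(2s^2 - 3s + 5) − 124| < ε.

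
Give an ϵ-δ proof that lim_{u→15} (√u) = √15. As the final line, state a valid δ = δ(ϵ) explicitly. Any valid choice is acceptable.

Fix ϵ > 0. We want δ > 0 such that 0 < |u − 15| < δ implies |√u − √15| < ϵ.
Multiplying by the conjugate, |√u − √15| = |u − 15|/(√u + √15).
Restrict δ ≤ 15 so that |u − 15| < 15 forces u > 0, and then √u + √15 > √15.
Hence |√u − √15| < |u − 15|/√15, which is < ϵ once |u − 15| < √15·ϵ.
Take δ = min(15, √15·ϵ). If 0 < |u − 15| < δ then u > 0 and |√u − √15| < |u − 15|/√15 < ϵ.

δ = min(15, √15·ϵ)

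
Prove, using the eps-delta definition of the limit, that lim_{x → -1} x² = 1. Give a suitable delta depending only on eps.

Let eps > 0. We seek delta > 0 with 0 < |x + 1| < delta ⇒ |x² − 1| < eps.
Factor: x² − 1 = (x + 1)(x - 1), so |x² − 1| = |x + 1|·|x - 1|.
Impose delta ≤ 1 so that |x| < 2; then |x - 1| ≤ 3.
Hence |x² − 1| ≤ 3|x + 1|, which is < eps once |x + 1| < eps/3.
Take delta = min(1, eps/3). If 0 < |x + 1| < delta then both bounds hold and |x² − 1| ≤ 3|x + 1| < 3·(eps/3) = eps.

delta = min(1, eps/3)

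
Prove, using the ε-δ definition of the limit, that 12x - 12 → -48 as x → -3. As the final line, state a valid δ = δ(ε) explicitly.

δ = ε/12

Fix ε > 0. We need δ > 0 so that 0 < |x + 3| < δ implies |(12x - 12) + 48| < ε.
|(12x - 12) + 48| = |12x + 36| = 12|x + 3|.
Thus it suffices that |x + 3| < ε/12.
Choosing δ = ε/12 gives |(12x - 12) + 48| = 12|x + 3| < ε whenever |x + 3| < δ.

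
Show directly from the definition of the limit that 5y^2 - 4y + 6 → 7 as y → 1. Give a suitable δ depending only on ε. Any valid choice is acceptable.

Let ε > 0. We want δ > 0 such that 0 < |y − 1| < δ implies |(5y^2 - 4y + 6) − 7| < ε.
(5y^2 - 4y + 6) − 7 = 5y^2 - 4y - 1 = (y − 1)(5y + 1).
So |(5y^2 - 4y + 6) − 7| = |y − 1|·|5y + 1|.
Assume first that |y − 1| < 2, so |y| < 3. Then |5y + 1| ≤ 5·3 + 1 = 16.
Hence |(5y^2 - 4y + 6) − 7| ≤ 16|y − 1| < ε provided |y − 1| < ε/16.
Choosing δ = min(2, ε/16) ensures both conditions, hence |(5y^2 - 4y + 6) − 7| < ε.

δ = min(2, ε/16)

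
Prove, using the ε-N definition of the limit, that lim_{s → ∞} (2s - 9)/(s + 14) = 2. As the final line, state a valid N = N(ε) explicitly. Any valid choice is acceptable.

N = 37/ε

Let ε > 0. We seek N > 0 such that s > N implies |(2s - 9)/(s + 14) − 2| < ε.
(2s - 9)/(s + 14) − 2 = ((2s - 9) − 2(s + 14)) / ((s + 14)) = -37/((s + 14)).
For s > 0 we have s + 14 > s, so |(2s - 9)/(s + 14) − 2| = 37/((s + 14)) < 37/(s) = 37/s.
Thus |(2s - 9)/(s + 14) − 2| < ε whenever s > 37/ε.
Take N = 37/ε. If s > N then |(2s - 9)/(s + 14) − 2| < 37/s < ε.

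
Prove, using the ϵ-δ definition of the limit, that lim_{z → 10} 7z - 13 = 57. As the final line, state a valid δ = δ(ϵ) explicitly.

δ = ϵ/7

Fix ϵ > 0. We need δ > 0 so that 0 < |z − 10| < δ implies |(7z - 13) − 57| < ϵ.
Since (7z - 13) − 57 = 7(z − 10), we have |(7z - 13) − 57| = 7|z − 10|.
So 7|z − 10| < ϵ exactly when |z − 10| < ϵ/7.
Choosing δ = ϵ/7 gives |(7z - 13) − 57| = 7|z − 10| < ϵ whenever |z − 10| < δ.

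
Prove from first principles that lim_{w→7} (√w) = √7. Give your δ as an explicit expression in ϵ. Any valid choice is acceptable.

Fix ϵ > 0. We want δ > 0 such that 0 < |w − 7| < δ implies |√w − √7| < ϵ.
Rationalise: √w − √7 = (w − 7)/(√w + √7), so |√w − √7| = |w − 7|/(√w + √7).
Restrict δ ≤ 7 so that |w − 7| < 7 forces w > 0, and then √w + √7 > √7.
Hence |√w − √7| < |w − 7|/√7, which is < ϵ once |w − 7| < √7·ϵ.
Take δ = min(7, √7·ϵ). If 0 < |w − 7| < δ then w > 0 and |√w − √7| < |w − 7|/√7 < ϵ.

δ = min(7, √7·ϵ)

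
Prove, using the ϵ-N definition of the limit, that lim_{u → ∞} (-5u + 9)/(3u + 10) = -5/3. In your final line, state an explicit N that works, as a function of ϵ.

Suppose ϵ > 0. We seek N > 0 such that u > N implies |(-5u + 9)/(3u + 10) + 5/3| < ϵ.
(-5u + 9)/(3u + 10) + 5/3 = (3(-5u + 9) − (-5)(3u + 10)) / (3(3u + 10)) = 77/(3(3u + 10)).
For u > 0 we have 3u + 10 > 3u, so |(-5u + 9)/(3u + 10) + 5/3| = 77/(3(3u + 10)) < 77/(3·3u) = (77/9)/u.
Thus |(-5u + 9)/(3u + 10) + 5/3| < ϵ whenever u > (77/9)/ϵ.
Take N = (77/9)/ϵ. If u > N then |(-5u + 9)/(3u + 10) + 5/3| < (77/9)/u < ϵ.

N = (77/9)/ϵ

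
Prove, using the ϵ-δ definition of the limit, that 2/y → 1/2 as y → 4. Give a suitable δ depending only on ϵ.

Fix ϵ > 0. We seek δ > 0 such that 0 < |y − 4| < δ implies |2/y − (1/2)| < ϵ.
|2/y − (1/2)| = 2·|4 − y|/(4·|y|) = 2|y − 4|/(4|y|).
Restrict δ ≤ 2. Then |y − 4| < 2 gives |y| > 2, so 4|y| > 8.
Then |2/y − (1/2)| < 2|y − 4|/8, which is < ϵ when |y − 4| < 4ϵ.
Take δ = min(2, 4ϵ). Then 0 < |y − 4| < δ gives both |y − 4| < 2 and |y − 4| < 4ϵ, so |2/y − (1/2)| < ϵ.

δ = min(2, 4ϵ)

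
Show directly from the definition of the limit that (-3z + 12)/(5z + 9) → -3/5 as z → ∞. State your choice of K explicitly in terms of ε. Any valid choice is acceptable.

Let ε > 0. We seek K > 0 such that z > K implies |(-3z + 12)/(5z + 9) + 3/5| < ε.
(-3z + 12)/(5z + 9) + 3/5 = (5(-3z + 12) − (-3)(5z + 9)) / (5(5z + 9)) = 87/(5(5z + 9)).
For z > 0 we have 5z + 9 > 5z, so |(-3z + 12)/(5z + 9) + 3/5| = 87/(5(5z + 9)) < 87/(5·5z) = (87/25)/z.
Thus |(-3z + 12)/(5z + 9) + 3/5| < ε whenever z > (87/25)/ε.
Take K = (87/25)/ε. If z > K then |(-3z + 12)/(5z + 9) + 3/5| < (87/25)/z < ε.

K = (87/25)/ε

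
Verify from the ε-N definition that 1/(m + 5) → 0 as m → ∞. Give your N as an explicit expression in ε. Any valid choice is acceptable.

Suppose ε > 0. For m ≥ 1, |1/(m + 5) − 0| = 1/(m + 5) ≤ 1/m.
We need 1/m < ε, i.e. m > 1/ε.
Take N = 1/ε. If m > N then |1/(m + 5)| ≤ 1/m < ε.

N = 1/ε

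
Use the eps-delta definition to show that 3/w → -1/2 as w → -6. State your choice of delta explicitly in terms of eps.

Let eps > 0. We seek delta > 0 such that 0 < |w + 6| < delta implies |3/w + 1/2| < eps.
|3/w + 1/2| = 3·|-6 − w|/(6·|w|) = 3|w + 6|/(6|w|).
Require delta ≤ 3 so that |w| > 6 − 3 = 3, hence 6|w| > 18.
Then |3/w + 1/2| < 3|w + 6|/18, which is < eps when |w + 6| < 6eps.
Take delta = min(3, 6eps). Then 0 < |w + 6| < delta gives both |w + 6| < 3 and |w + 6| < 6eps, so |3/w + 1/2| < eps.

delta = min(3, 6eps)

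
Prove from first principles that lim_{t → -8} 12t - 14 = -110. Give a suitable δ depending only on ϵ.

Let ϵ > 0 be given. We need δ > 0 so that 0 < |t + 8| < δ implies |(12t - 14) + 110| < ϵ.
|(12t - 14) + 110| = |12t + 96| = 12|t + 8|.
Thus it suffices that |t + 8| < ϵ/12.
Choosing δ = ϵ/12 gives |(12t - 14) + 110| = 12|t + 8| < ϵ whenever |t + 8| < δ.

δ = ϵ/12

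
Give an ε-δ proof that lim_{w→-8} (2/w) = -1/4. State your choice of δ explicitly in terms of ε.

Fix ε > 0. We seek δ > 0 such that 0 < |w + 8| < δ implies |2/w + 1/4| < ε.
|2/w + 1/4| = 2·|-8 − w|/(8·|w|) = 2|w + 8|/(8|w|).
Restrict δ ≤ 4. Then |w + 8| < 4 gives |w| > 4, so 8|w| > 32.
Then |2/w + 1/4| < 2|w + 8|/32, which is < ε when |w + 8| < 16ε.
Take δ = min(4, 16ε). Then 0 < |w + 8| < δ gives both |w + 8| < 4 and |w + 8| < 16ε, so |2/w + 1/4| < ε.

δ = min(4, 16ε)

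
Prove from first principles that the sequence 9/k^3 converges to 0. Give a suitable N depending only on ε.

Let ε > 0 be given. For k ≥ 1, |9/k^3 − 0| = 9/k^3.
9/k^3 < ε ⇔ k^3 > 9/ε ⇔ k > (9/ε)^{1/3}.
Take N = (9/ε)^{1/3}. Then k > N implies 9/k^3 < ε.

N = (9/ε)^{1/3}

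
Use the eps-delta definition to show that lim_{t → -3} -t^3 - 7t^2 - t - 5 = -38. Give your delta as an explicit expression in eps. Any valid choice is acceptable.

Let eps > 0 be given. We want delta > 0 such that 0 < |t + 3| < delta implies |(-t^3 - 7t^2 - t - 5) + 38| < eps.
(-t^3 - 7t^2 - t - 5) + 38 = -t^3 - 7t^2 - t + 33 = (t + 3)(-t^2 - 4t + 11).
So |(-t^3 - 7t^2 - t - 5) + 38| = |t + 3|·|-t^2 - 4t + 11|.
Require delta ≤ 2. Then |t + 3| < 2 gives |t| < 5, and by the triangle inequality |-t^2 - 4t + 11| ≤ 5^2 + 4·5 + 11 = 56.
Hence |(-t^3 - 7t^2 - t - 5) + 38| ≤ 56|t + 3| < eps provided |t + 3| < eps/56.
Take delta = min(2, eps/56). Then 0 < |t + 3| < delta gives both |t + 3| < 2 and |t + 3| < eps/56, so |(-t^3 - 7t^2 - t - 5) + 38| < eps.

delta = min(2, eps/56)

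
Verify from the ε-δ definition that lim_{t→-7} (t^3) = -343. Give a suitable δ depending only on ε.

Suppose ε > 0. We seek δ > 0 with 0 < |t + 7| < δ ⇒ |t^3 + 343| < ε.
Factor: t^3 + 343 = (t + 7)(t^2 - 7t + 49), so |t^3 + 343| = |t + 7|·|t^2 - 7t + 49|.
Impose δ ≤ 1 so that |t| < 8; then |t^2 - 7t + 49| ≤ 169.
Hence |t^3 + 343| ≤ 169|t + 7|, which is < ε once |t + 7| < ε/169.
Take δ = min(1, ε/169). If 0 < |t + 7| < δ then both bounds hold and |t^3 + 343| ≤ 169|t + 7| < 169·(ε/169) = ε.

δ = min(1, ε/169)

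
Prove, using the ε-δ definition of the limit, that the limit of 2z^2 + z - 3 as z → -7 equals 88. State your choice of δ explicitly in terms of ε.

δ = min(1, ε/29)

Suppose ε > 0. We want δ > 0 such that 0 < |z + 7| < δ implies |(2z^2 + z - 3) − 88| < ε.
(2z^2 + z - 3) − 88 = 2z^2 + z - 91 = (z + 7)(2z - 13).
So |(2z^2 + z - 3) − 88| = |z + 7|·|2z - 13|.
Require δ ≤ 1. Then |z + 7| < 1 gives |z| < 8, and by the triangle inequality |2z - 13| ≤ 2·8 + 13 = 29.
Hence |(2z^2 + z - 3) − 88| ≤ 29|z + 7| < ε provided |z + 7| < ε/29.
Choosing δ = min(1, ε/29) ensures both conditions, hence |(2z^2 + z - 3) − 88| < ε.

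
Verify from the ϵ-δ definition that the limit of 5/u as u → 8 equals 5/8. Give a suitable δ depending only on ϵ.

δ = min(4, (32/5)ϵ)

Fix ϵ > 0. We seek δ > 0 such that 0 < |u − 8| < δ implies |5/u − (5/8)| < ϵ.
|5/u − (5/8)| = 5·|8 − u|/(8·|u|) = 5|u − 8|/(8|u|).
Restrict δ ≤ 4. Then |u − 8| < 4 gives |u| > 4, so 8|u| > 32.
Then |5/u − (5/8)| < 5|u − 8|/32, which is < ϵ when |u − 8| < (32/5)ϵ.
Take δ = min(4, (32/5)ϵ). Then 0 < |u − 8| < δ gives both |u − 8| < 4 and |u − 8| < (32/5)ϵ, so |5/u − (5/8)| < ϵ.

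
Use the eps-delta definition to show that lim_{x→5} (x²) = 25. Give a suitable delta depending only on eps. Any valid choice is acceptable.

Let eps > 0. We seek delta > 0 with 0 < |x − 5| < delta ⇒ |x² − 25| < eps.
Factor: x² − 25 = (x − 5)(x + 5), so |x² − 25| = |x − 5|·|x + 5|.
Restrict delta ≤ 1. Then |x − 5| < 1 gives |x| < 6, so by the triangle inequality |x + 5| ≤ 6 + 5 = 11.
Hence |x² − 25| ≤ 11|x − 5|, which is < eps once |x − 5| < eps/11.
Take delta = min(1, eps/11). If 0 < |x − 5| < delta then both bounds hold and |x² − 25| ≤ 11|x − 5| < 11·(eps/11) = eps.

delta = min(1, eps/11)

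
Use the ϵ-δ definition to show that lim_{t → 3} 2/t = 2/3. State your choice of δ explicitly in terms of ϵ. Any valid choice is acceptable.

Fix ϵ > 0. We seek δ > 0 such that 0 < |t − 3| < δ implies |2/t − (2/3)| < ϵ.
|2/t − (2/3)| = 2·|3 − t|/(3·|t|) = 2|t − 3|/(3|t|).
Restrict δ ≤ 3/2. Then |t − 3| < 3/2 gives |t| > 3/2, so 3|t| > 9/2.
Then |2/t − (2/3)| < 2|t − 3|/(9/2), which is < ϵ when |t − 3| < (9/4)ϵ.
Take δ = min(3/2, (9/4)ϵ). Then 0 < |t − 3| < δ gives both |t − 3| < 3/2 and |t − 3| < (9/4)ϵ, so |2/t − (2/3)| < ϵ.

δ = min(3/2, (9/4)ϵ)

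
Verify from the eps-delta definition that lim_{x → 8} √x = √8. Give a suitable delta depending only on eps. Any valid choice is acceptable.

Let eps > 0. We want delta > 0 such that 0 < |x − 8| < delta implies |√x − √8| < eps.
Multiplying by the conjugate, |√x − √8| = |x − 8|/(√x + √8).
Restrict delta ≤ 8 so that |x − 8| < 8 forces x > 0, and then √x + √8 > √8.
Hence |√x − √8| < |x − 8|/√8, which is < eps once |x − 8| < √8·eps.
Take delta = min(8, √8·eps). If 0 < |x − 8| < delta then x > 0 and |√x − √8| < |x − 8|/√8 < eps.

delta = min(8, √8·eps)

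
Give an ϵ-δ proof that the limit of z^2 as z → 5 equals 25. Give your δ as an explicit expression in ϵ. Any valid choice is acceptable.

δ = min(1, ϵ/11)

Let ϵ > 0 be given. We seek δ > 0 with 0 < |z − 5| < δ ⇒ |z^2 − 25| < ϵ.
Factor: z^2 − 25 = (z − 5)(z + 5), so |z^2 − 25| = |z − 5|·|z + 5|.
Restrict δ ≤ 1. Then |z − 5| < 1 gives |z| < 6, so by the triangle inequality |z + 5| ≤ 6 + 5 = 11.
Hence |z^2 − 25| ≤ 11|z − 5|, which is < ϵ once |z − 5| < ϵ/11.
Take δ = min(1, ϵ/11). If 0 < |z − 5| < δ then both bounds hold and |z^2 − 25| ≤ 11|z − 5| < 11·(ϵ/11) = ϵ.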